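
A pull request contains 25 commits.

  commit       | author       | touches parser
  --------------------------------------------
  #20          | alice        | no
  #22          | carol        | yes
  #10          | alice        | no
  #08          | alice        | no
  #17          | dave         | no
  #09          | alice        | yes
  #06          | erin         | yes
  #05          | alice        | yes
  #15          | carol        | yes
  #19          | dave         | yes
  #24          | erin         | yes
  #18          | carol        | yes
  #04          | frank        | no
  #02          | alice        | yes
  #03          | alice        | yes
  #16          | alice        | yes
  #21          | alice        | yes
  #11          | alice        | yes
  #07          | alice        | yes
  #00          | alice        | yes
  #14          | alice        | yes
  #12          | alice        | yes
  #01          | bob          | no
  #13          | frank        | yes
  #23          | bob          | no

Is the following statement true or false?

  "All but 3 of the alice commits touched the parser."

The determiner here denotes the relation: |A ∖ B| = 3.
A (the restrictor) = {#20, #10, #08, #09, #05, #02, #03, #16, #21, #11, #07, #00, #14, #12}, |A| = 14.
A ∖ B = {#20, #10, #08}, so |A ∖ B| = 3.
|A ∖ B| = 3, so the statement is true.

True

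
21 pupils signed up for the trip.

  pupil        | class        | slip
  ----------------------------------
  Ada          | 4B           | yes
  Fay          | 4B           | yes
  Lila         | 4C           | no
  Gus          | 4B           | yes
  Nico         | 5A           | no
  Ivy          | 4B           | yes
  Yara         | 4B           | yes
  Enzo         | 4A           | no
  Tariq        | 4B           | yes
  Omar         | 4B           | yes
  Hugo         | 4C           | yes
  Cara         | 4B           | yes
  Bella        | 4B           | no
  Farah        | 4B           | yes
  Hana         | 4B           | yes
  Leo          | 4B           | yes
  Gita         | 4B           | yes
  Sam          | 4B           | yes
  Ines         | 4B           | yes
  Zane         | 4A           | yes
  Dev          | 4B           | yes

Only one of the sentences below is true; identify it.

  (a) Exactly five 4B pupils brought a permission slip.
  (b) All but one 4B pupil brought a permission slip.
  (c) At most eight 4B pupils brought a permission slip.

(b)

|A| = 16, |A ∩ B| = 15, |A ∖ B| = 1.
(a) requires |A ∩ B| = 5: false.
(b) requires |A ∖ B| = 1: true.
(c) requires |A ∩ B| ≤ 8: false.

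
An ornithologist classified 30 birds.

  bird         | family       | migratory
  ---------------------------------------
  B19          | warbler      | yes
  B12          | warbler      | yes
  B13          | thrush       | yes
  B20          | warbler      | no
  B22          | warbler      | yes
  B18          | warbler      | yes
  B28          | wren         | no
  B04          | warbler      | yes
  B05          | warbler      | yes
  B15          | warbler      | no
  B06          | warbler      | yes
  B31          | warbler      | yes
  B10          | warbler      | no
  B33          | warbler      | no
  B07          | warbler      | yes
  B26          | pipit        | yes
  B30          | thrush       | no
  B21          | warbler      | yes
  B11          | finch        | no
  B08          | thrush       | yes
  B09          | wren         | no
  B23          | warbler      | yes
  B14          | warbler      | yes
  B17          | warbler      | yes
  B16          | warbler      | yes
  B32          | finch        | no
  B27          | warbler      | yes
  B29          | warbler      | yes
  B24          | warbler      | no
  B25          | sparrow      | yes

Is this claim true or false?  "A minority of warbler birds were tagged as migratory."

The determiner here denotes the relation: |A ∩ B| < |A ∖ B|.
|A| = 21, |A ∩ B| = 16, |A ∖ B| = 5.
16 > 5, so the statement is false.

False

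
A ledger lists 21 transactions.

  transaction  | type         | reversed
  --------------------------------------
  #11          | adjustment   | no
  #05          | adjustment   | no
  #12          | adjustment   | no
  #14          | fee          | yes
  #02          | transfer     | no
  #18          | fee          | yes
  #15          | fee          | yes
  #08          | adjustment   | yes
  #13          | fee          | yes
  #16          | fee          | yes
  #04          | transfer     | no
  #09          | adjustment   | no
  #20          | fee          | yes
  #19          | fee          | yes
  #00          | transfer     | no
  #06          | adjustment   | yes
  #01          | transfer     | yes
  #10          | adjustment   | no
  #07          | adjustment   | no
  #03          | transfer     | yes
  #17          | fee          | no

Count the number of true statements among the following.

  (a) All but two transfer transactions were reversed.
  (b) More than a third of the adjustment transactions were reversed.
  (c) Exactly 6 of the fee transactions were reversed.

0

(a) transfer: |A| = 5, |A ∩ B| = 2; needs |A ∖ B| = 2 — false.
(b) adjustment: |A| = 8, |A ∩ B| = 2; needs |A ∩ B| / |A| > 1/3 — false.
(c) fee: |A| = 8, |A ∩ B| = 7; needs |A ∩ B| = 6 — false.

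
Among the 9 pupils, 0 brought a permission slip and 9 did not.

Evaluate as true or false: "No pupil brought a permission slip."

The determiner here denotes the relation: A ∩ B = ∅ (|A ∩ B| = 0).
|A| = 9, |A ∩ B| = 0, |A ∖ B| = 9.
So the statement is true.

True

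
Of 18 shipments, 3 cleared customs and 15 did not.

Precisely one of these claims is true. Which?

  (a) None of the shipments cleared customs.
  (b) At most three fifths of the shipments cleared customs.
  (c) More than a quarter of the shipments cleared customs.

(b)

|A| = 18, |A ∩ B| = 3, |A ∖ B| = 15.
(a) requires A ∩ B = ∅ (|A ∩ B| = 0): false.
(b) requires |A ∩ B| / |A| ≤ 3/5: true.
(c) requires |A ∩ B| / |A| > 1/4: false.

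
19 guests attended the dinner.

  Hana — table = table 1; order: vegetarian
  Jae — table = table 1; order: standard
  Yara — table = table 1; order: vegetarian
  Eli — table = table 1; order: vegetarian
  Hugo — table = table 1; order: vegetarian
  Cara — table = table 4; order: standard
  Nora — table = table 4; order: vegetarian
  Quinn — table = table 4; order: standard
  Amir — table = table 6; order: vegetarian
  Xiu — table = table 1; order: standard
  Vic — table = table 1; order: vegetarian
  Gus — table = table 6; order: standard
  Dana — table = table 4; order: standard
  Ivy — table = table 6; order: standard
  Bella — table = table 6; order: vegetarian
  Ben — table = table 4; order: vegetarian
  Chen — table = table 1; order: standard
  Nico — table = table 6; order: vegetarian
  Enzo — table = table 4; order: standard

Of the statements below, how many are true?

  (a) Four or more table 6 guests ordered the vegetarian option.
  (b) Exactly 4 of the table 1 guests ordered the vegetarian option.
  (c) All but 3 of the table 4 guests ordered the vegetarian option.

0

(a) table 6: |A| = 5, |A ∩ B| = 3; needs |A ∩ B| ≥ 4 — false.
(b) table 1: |A| = 8, |A ∩ B| = 5; needs |A ∩ B| = 4 — false.
(c) table 4: |A| = 6, |A ∩ B| = 2; needs |A ∖ B| = 3 — false.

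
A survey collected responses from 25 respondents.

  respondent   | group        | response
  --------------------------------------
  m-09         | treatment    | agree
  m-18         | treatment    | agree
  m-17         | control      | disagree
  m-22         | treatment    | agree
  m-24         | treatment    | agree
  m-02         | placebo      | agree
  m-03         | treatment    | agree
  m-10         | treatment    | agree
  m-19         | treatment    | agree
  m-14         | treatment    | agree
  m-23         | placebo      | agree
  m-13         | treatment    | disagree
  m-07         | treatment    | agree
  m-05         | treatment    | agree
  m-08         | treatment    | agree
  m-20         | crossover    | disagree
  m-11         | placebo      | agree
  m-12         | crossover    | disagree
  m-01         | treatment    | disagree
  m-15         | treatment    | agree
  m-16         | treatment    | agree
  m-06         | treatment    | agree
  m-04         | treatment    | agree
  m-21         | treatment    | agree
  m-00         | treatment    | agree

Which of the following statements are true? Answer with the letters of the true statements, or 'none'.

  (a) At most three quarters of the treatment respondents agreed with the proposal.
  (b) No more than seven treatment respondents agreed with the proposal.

|A| = 19, |A ∩ B| = 17, |A ∖ B| = 2.
(a) |A ∩ B| / |A| ≤ 3/4: fails.
(b) |A ∩ B| ≤ 7: fails.

none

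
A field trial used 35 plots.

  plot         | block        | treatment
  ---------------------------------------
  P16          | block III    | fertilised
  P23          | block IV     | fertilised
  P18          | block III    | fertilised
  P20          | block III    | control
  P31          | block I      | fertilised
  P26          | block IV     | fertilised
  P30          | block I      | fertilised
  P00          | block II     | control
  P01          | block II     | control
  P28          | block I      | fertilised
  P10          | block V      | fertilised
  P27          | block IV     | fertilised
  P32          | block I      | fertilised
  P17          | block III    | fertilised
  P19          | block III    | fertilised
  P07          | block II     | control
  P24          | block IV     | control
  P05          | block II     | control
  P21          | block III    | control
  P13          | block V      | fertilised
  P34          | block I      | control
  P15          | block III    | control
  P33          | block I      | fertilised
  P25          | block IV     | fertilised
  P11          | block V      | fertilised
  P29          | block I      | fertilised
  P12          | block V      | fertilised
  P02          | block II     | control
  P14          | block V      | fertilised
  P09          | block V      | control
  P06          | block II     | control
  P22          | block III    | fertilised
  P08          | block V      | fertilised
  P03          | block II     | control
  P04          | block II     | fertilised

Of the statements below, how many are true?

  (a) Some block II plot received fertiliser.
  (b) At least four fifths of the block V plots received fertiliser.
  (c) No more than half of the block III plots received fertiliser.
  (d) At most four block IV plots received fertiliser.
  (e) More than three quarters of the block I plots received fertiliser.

(a) block II: |A| = 8, |A ∩ B| = 1; needs A ∩ B ≠ ∅ (|A ∩ B| ≥ 1) — true.
(b) block V: |A| = 7, |A ∩ B| = 6; needs |A ∩ B| / |A| ≥ 4/5 — true.
(c) block III: |A| = 8, |A ∩ B| = 5; needs |A ∩ B| ≤ |A ∖ B| — false.
(d) block IV: |A| = 5, |A ∩ B| = 4; needs |A ∩ B| ≤ 4 — true.
(e) block I: |A| = 7, |A ∩ B| = 6; needs |A ∩ B| / |A| > 3/4 — true.

4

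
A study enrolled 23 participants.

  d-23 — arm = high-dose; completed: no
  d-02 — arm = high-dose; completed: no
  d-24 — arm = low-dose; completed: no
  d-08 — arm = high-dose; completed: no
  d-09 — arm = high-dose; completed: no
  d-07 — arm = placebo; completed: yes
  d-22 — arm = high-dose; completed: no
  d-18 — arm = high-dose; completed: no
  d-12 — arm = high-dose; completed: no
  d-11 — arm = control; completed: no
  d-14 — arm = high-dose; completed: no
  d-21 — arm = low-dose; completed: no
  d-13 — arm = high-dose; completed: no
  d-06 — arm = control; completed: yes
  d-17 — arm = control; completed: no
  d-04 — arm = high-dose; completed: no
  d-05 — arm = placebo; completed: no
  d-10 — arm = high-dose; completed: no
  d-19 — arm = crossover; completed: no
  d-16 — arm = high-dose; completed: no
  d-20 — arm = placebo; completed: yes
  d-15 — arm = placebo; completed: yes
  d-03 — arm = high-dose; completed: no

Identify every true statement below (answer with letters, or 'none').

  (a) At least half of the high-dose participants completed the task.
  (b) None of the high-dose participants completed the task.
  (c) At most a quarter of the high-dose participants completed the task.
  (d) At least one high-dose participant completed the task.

|A| = 13, |A ∩ B| = 0, |A ∖ B| = 13.
(a) |A ∩ B| ≥ |A ∖ B|: fails.
(b) A ∩ B = ∅ (|A ∩ B| = 0): holds.
(c) |A ∩ B| / |A| ≤ 1/4: holds.
(d) A ∩ B ≠ ∅ (|A ∩ B| ≥ 1): fails.

(b), (c)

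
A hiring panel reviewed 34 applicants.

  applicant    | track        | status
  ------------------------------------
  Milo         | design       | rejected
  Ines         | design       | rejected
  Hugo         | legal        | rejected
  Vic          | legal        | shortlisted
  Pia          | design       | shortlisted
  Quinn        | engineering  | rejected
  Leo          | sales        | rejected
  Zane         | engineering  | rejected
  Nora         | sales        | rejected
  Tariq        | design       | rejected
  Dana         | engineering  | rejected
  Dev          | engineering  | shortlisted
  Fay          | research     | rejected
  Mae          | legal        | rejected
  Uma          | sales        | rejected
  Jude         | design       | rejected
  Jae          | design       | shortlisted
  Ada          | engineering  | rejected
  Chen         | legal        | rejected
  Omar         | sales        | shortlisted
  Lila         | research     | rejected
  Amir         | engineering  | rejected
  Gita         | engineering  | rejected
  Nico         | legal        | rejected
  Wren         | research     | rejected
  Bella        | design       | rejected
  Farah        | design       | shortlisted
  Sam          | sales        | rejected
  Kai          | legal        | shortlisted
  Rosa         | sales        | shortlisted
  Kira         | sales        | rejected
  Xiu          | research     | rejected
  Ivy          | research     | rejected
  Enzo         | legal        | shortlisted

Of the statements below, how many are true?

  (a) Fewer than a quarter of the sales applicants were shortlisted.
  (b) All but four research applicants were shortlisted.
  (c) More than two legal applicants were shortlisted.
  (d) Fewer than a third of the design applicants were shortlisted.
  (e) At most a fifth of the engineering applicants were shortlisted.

2

(a) sales: |A| = 7, |A ∩ B| = 2; needs |A ∩ B| / |A| < 1/4 — false.
(b) research: |A| = 5, |A ∩ B| = 0; needs |A ∖ B| = 4 — false.
(c) legal: |A| = 7, |A ∩ B| = 3; needs |A ∩ B| > 2 — true.
(d) design: |A| = 8, |A ∩ B| = 3; needs |A ∩ B| / |A| < 1/3 — false.
(e) engineering: |A| = 7, |A ∩ B| = 1; needs |A ∩ B| / |A| ≤ 1/5 — true.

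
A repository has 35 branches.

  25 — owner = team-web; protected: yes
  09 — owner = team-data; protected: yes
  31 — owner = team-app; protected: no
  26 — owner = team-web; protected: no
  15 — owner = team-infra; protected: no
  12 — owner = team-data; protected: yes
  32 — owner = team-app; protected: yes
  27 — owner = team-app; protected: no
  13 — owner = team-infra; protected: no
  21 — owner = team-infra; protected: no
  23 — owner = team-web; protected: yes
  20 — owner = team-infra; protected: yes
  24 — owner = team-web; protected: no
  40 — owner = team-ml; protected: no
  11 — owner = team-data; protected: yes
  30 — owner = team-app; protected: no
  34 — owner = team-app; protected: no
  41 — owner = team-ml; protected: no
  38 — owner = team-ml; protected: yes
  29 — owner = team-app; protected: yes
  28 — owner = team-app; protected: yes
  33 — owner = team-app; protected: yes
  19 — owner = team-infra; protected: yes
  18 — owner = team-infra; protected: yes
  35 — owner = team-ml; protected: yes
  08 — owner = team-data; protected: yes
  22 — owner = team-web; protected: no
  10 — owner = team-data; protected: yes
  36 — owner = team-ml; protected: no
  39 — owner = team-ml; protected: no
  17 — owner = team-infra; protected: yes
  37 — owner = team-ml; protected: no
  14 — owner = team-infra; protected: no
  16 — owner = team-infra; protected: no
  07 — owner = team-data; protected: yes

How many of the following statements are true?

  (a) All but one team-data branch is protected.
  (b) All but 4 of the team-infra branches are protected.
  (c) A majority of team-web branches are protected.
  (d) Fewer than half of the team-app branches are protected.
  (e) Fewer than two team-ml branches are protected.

(a) team-data: |A| = 6, |A ∩ B| = 6; needs |A ∖ B| = 1 — false.
(b) team-infra: |A| = 9, |A ∩ B| = 4; needs |A ∖ B| = 4 — false.
(c) team-web: |A| = 5, |A ∩ B| = 2; needs |A ∩ B| > |A ∖ B| — false.
(d) team-app: |A| = 8, |A ∩ B| = 4; needs |A ∩ B| < |A ∖ B| — false.
(e) team-ml: |A| = 7, |A ∩ B| = 2; needs |A ∩ B| < 2 — false.

0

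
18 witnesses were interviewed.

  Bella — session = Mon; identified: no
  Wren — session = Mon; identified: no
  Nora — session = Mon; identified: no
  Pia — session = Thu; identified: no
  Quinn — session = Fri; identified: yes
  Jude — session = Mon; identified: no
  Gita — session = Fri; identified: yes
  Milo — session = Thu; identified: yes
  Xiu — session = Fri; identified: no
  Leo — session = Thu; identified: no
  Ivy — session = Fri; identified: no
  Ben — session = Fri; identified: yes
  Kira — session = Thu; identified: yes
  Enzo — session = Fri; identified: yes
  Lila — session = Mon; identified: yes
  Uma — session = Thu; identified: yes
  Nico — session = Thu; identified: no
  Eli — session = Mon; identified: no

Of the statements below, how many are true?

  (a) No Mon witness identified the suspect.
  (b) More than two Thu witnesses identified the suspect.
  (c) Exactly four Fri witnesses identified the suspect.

(a) Mon: |A| = 6, |A ∩ B| = 1; needs A ∩ B = ∅ (|A ∩ B| = 0) — false.
(b) Thu: |A| = 6, |A ∩ B| = 3; needs |A ∩ B| > 2 — true.
(c) Fri: |A| = 6, |A ∩ B| = 4; needs |A ∩ B| = 4 — true.

2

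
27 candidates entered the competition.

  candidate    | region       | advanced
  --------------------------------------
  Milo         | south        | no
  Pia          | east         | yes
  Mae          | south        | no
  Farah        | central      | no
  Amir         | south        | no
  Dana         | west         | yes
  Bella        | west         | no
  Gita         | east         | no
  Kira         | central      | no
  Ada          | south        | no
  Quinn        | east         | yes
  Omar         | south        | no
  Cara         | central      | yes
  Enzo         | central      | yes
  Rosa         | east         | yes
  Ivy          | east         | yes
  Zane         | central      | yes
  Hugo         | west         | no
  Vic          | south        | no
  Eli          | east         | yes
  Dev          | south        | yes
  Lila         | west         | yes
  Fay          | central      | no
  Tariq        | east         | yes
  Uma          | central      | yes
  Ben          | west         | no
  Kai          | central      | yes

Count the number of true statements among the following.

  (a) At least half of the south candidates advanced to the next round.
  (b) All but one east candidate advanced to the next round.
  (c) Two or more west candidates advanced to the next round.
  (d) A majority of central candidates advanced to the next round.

(a) south: |A| = 7, |A ∩ B| = 1; needs |A ∩ B| ≥ |A ∖ B| — false.
(b) east: |A| = 7, |A ∩ B| = 6; needs |A ∖ B| = 1 — true.
(c) west: |A| = 5, |A ∩ B| = 2; needs |A ∩ B| ≥ 2 — true.
(d) central: |A| = 8, |A ∩ B| = 5; needs |A ∩ B| > |A ∖ B| — true.

3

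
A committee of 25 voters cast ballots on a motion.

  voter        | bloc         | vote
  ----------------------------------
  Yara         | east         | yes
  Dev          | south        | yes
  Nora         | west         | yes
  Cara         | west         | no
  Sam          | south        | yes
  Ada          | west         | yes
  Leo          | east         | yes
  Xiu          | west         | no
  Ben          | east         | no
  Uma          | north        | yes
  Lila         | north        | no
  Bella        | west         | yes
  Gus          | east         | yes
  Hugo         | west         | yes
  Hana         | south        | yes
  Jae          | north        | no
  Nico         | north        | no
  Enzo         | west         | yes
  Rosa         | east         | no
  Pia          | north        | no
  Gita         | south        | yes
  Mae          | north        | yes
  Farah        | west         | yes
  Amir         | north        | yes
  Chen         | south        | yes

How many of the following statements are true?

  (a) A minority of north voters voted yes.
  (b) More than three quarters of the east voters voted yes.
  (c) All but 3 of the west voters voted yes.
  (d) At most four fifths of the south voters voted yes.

1

(a) north: |A| = 7, |A ∩ B| = 3; needs |A ∩ B| < |A ∖ B| — true.
(b) east: |A| = 5, |A ∩ B| = 3; needs |A ∩ B| / |A| > 3/4 — false.
(c) west: |A| = 8, |A ∩ B| = 6; needs |A ∖ B| = 3 — false.
(d) south: |A| = 5, |A ∩ B| = 5; needs |A ∩ B| / |A| ≤ 4/5 — false.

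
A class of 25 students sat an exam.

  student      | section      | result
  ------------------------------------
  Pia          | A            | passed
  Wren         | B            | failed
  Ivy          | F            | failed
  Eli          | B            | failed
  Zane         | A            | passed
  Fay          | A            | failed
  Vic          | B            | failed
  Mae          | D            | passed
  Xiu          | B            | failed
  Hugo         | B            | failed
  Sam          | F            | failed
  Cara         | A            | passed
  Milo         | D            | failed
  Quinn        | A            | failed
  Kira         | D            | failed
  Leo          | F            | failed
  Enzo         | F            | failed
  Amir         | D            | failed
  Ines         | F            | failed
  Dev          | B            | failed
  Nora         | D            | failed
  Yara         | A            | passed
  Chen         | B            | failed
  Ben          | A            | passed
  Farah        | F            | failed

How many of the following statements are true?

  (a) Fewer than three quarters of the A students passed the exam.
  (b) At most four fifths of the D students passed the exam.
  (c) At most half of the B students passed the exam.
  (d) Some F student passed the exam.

3

(a) A: |A| = 7, |A ∩ B| = 5; needs |A ∩ B| / |A| < 3/4 — true.
(b) D: |A| = 5, |A ∩ B| = 1; needs |A ∩ B| / |A| ≤ 4/5 — true.
(c) B: |A| = 7, |A ∩ B| = 0; needs |A ∩ B| ≤ |A ∖ B| — true.
(d) F: |A| = 6, |A ∩ B| = 0; needs A ∩ B ≠ ∅ (|A ∩ B| ≥ 1) — false.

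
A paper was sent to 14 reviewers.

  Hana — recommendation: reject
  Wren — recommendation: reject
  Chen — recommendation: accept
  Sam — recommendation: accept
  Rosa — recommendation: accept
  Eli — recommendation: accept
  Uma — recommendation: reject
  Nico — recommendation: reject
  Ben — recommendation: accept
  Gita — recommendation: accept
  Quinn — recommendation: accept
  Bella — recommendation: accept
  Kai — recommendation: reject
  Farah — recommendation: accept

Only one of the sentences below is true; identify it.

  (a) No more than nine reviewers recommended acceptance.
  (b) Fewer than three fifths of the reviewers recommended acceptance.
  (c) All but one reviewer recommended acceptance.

|A| = 14, |A ∩ B| = 9, |A ∖ B| = 5.
(a) requires |A ∩ B| ≤ 9: true.
(b) requires |A ∩ B| / |A| < 3/5: false.
(c) requires |A ∖ B| = 1: false.

(a)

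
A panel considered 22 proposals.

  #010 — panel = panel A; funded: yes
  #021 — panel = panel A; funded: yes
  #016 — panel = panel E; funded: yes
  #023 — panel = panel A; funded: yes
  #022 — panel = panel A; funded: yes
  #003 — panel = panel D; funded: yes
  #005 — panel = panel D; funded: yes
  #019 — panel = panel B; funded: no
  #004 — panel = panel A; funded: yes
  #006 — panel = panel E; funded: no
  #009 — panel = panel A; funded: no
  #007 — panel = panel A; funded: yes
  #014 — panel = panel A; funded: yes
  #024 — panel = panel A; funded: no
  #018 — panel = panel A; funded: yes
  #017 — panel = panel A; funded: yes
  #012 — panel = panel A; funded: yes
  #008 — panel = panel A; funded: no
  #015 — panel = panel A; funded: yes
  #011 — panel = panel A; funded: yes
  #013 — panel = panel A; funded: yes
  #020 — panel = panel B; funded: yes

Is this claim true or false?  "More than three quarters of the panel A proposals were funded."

True

Truth condition: |A ∩ B| / |A| > 3/4.
|A| = 16, |A ∩ B| = 13, |A ∖ B| = 3.
|A ∩ B|/|A| = 13/16, so the statement is true.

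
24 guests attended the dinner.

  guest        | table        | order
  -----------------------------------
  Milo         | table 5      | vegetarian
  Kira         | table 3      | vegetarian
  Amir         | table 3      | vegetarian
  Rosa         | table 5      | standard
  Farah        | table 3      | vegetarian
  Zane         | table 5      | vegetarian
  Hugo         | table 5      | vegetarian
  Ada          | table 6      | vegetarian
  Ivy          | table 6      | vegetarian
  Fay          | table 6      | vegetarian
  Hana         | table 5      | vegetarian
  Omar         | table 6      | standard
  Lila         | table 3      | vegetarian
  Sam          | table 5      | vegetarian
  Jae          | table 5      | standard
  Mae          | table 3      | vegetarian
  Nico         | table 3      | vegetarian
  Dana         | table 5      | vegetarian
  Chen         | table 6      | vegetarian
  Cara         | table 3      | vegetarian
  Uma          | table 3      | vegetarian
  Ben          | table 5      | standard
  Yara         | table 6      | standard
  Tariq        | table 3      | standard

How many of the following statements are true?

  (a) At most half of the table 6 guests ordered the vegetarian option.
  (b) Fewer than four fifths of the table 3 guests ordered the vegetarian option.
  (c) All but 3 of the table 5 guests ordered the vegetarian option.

1

(a) table 6: |A| = 6, |A ∩ B| = 4; needs |A ∩ B| ≤ |A ∖ B| — false.
(b) table 3: |A| = 9, |A ∩ B| = 8; needs |A ∩ B| / |A| < 4/5 — false.
(c) table 5: |A| = 9, |A ∩ B| = 6; needs |A ∖ B| = 3 — true.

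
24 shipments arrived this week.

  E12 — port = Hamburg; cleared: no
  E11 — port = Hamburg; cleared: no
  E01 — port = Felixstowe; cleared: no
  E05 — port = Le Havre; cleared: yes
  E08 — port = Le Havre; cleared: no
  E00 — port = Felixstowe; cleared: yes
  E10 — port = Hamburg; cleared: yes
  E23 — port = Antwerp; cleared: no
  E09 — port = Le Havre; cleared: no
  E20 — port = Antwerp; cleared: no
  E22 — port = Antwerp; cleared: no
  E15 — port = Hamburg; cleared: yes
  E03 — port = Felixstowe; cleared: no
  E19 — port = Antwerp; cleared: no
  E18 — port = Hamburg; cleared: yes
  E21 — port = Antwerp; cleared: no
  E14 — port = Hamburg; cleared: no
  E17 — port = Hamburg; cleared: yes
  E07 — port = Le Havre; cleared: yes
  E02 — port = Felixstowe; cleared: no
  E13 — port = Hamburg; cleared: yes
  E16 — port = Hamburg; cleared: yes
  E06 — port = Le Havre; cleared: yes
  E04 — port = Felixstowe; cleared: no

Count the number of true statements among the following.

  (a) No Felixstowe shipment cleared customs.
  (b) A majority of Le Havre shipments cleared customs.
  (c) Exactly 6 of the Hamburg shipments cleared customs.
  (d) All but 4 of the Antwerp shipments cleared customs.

2

(a) Felixstowe: |A| = 5, |A ∩ B| = 1; needs A ∩ B = ∅ (|A ∩ B| = 0) — false.
(b) Le Havre: |A| = 5, |A ∩ B| = 3; needs |A ∩ B| > |A ∖ B| — true.
(c) Hamburg: |A| = 9, |A ∩ B| = 6; needs |A ∩ B| = 6 — true.
(d) Antwerp: |A| = 5, |A ∩ B| = 0; needs |A ∖ B| = 4 — false.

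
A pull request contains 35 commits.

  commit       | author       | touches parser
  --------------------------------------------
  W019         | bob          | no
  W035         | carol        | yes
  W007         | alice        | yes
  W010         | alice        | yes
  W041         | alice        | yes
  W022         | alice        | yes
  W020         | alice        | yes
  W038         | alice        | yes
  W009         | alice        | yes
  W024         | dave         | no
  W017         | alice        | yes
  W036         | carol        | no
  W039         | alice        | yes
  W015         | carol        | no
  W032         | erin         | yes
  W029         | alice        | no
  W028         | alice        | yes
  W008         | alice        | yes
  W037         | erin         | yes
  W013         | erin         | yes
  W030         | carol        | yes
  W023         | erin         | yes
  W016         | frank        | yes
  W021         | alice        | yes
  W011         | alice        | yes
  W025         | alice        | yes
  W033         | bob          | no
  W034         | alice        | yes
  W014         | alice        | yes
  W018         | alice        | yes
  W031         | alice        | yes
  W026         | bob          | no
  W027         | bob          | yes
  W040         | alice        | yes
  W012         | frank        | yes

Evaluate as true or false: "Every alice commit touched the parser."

Truth condition: A ⊆ B, i.e. every element of A is in B (|A ∖ B| = 0).
|A| = 20, |A ∩ B| = 19, |A ∖ B| = 1.
So the statement is false.

False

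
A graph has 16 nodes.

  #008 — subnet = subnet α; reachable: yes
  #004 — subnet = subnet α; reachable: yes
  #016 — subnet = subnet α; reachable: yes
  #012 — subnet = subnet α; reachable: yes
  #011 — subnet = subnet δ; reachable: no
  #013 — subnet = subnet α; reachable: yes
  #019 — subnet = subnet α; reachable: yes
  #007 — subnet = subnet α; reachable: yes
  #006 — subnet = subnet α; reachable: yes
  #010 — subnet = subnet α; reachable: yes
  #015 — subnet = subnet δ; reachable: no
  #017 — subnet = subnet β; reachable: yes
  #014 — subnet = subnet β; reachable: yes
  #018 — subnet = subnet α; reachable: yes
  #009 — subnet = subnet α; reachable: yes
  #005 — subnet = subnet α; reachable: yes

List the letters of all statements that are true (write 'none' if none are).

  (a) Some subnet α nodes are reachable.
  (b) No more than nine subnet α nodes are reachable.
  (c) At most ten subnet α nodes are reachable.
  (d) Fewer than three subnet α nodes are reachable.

(a)

|A| = 12, |A ∩ B| = 12, |A ∖ B| = 0.
(a) A ∩ B ≠ ∅ (|A ∩ B| ≥ 1): holds.
(b) |A ∩ B| ≤ 9: fails.
(c) |A ∩ B| ≤ 10: fails.
(d) |A ∩ B| < 3: fails.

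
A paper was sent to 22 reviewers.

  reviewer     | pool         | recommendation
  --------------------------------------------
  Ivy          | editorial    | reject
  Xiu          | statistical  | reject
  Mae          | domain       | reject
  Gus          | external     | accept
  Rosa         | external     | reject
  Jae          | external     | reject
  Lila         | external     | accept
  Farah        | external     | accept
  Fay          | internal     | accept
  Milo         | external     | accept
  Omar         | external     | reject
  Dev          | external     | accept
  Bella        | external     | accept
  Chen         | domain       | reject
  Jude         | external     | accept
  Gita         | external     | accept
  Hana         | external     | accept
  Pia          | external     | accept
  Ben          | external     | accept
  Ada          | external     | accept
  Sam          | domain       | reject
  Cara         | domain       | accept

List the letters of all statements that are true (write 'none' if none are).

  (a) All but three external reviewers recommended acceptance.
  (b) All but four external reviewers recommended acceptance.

(a)

|A| = 15, |A ∩ B| = 12, |A ∖ B| = 3.
(a) |A ∖ B| = 3: holds.
(b) |A ∖ B| = 4: fails.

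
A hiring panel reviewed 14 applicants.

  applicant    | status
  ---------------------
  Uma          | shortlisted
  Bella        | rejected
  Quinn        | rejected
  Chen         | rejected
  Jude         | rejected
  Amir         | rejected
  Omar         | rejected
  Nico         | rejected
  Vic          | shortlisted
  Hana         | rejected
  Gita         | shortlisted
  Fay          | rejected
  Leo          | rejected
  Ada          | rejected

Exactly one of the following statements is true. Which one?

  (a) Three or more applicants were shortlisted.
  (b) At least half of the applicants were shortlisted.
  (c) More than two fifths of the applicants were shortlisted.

(a)

|A| = 14, |A ∩ B| = 3, |A ∖ B| = 11.
(a) requires |A ∩ B| ≥ 3: true.
(b) requires |A ∩ B| ≥ |A ∖ B|: false.
(c) requires |A ∩ B| / |A| > 2/5: false.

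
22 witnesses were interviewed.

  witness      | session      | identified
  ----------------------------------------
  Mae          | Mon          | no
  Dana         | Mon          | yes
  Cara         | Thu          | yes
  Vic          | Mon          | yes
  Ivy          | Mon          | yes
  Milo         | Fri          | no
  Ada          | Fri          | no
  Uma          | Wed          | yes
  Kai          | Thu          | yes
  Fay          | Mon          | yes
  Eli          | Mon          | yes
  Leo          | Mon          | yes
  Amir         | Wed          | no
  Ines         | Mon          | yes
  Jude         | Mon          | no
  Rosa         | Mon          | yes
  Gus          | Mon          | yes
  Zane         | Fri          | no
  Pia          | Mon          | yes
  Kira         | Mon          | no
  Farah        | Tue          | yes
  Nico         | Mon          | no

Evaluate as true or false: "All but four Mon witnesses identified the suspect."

'All but four Mon witnesses identified the suspect' holds iff |A ∖ B| = 4.
A (the restrictor) = {Mae, Dana, Vic, Ivy, Fay, Eli, Leo, Ines, Jude, Rosa, Gus, Pia, Kira, Nico}, |A| = 14.
A ∖ B = {Mae, Jude, Kira, Nico}, so |A ∖ B| = 4.
|A ∖ B| = 4, so the statement is true.

True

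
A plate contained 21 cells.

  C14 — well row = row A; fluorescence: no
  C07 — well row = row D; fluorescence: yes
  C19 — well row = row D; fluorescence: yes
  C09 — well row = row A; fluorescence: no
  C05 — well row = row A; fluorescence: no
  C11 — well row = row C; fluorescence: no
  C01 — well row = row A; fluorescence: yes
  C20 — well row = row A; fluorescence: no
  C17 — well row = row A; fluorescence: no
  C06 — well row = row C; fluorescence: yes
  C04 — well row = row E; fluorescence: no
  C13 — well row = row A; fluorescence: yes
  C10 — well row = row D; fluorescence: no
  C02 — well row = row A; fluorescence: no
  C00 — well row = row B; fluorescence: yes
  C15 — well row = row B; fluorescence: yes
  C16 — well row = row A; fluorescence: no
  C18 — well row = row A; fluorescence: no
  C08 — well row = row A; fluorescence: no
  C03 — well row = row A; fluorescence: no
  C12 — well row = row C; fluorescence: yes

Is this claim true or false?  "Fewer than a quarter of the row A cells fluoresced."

True

'Fewer than a quarter of the row A cells fluoresced' holds iff |A ∩ B| / |A| < 1/4.
A (the restrictor) = {C14, C09, C05, C01, C20, C17, C13, C02, C16, C18, C08, C03}, |A| = 12.
A ∩ B = {C01, C13}, so |A ∩ B| = 2.
A ∖ B = {C14, C09, C05, C20, C17, C02, C16, C18, C08, C03}, so |A ∖ B| = 10.
|A ∩ B|/|A| = 2/12, so the statement is true.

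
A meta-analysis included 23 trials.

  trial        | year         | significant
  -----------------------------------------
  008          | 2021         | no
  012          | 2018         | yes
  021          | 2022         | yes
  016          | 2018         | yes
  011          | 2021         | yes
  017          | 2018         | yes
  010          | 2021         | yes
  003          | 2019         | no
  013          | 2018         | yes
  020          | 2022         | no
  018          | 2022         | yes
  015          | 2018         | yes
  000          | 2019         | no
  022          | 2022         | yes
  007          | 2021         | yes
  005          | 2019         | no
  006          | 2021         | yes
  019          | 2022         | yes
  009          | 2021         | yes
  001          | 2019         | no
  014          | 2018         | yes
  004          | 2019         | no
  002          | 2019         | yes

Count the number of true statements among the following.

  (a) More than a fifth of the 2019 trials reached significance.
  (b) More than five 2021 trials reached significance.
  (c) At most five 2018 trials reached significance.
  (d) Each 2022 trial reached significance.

0

(a) 2019: |A| = 6, |A ∩ B| = 1; needs |A ∩ B| / |A| > 1/5 — false.
(b) 2021: |A| = 6, |A ∩ B| = 5; needs |A ∩ B| > 5 — false.
(c) 2018: |A| = 6, |A ∩ B| = 6; needs |A ∩ B| ≤ 5 — false.
(d) 2022: |A| = 5, |A ∩ B| = 4; needs A ⊆ B, i.e. every element of A is in B (|A ∖ B| = 0) — false.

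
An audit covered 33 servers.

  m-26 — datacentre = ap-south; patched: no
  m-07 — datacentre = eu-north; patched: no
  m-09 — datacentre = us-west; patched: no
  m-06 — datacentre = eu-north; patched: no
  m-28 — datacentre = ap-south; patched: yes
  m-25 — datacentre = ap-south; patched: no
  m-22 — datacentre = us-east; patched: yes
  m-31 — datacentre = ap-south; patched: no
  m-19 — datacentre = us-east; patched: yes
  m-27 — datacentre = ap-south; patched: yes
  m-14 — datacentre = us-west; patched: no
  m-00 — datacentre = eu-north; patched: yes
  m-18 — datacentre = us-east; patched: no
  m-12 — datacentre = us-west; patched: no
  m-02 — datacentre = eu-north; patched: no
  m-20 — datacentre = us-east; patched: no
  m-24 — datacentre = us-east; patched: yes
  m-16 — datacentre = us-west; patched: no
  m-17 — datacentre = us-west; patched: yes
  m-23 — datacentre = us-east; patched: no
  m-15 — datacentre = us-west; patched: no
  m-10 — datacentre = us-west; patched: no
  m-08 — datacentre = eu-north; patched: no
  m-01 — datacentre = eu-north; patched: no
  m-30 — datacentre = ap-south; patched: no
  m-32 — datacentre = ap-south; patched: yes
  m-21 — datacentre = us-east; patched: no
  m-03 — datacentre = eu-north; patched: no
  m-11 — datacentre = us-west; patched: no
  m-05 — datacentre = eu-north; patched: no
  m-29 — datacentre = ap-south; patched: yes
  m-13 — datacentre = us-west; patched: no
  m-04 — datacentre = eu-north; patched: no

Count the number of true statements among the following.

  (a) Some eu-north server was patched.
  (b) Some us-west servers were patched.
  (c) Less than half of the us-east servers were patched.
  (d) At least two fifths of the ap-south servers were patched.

4

(a) eu-north: |A| = 9, |A ∩ B| = 1; needs A ∩ B ≠ ∅ (|A ∩ B| ≥ 1) — true.
(b) us-west: |A| = 9, |A ∩ B| = 1; needs A ∩ B ≠ ∅ (|A ∩ B| ≥ 1) — true.
(c) us-east: |A| = 7, |A ∩ B| = 3; needs |A ∩ B| < |A ∖ B| — true.
(d) ap-south: |A| = 8, |A ∩ B| = 4; needs |A ∩ B| / |A| ≥ 2/5 — true.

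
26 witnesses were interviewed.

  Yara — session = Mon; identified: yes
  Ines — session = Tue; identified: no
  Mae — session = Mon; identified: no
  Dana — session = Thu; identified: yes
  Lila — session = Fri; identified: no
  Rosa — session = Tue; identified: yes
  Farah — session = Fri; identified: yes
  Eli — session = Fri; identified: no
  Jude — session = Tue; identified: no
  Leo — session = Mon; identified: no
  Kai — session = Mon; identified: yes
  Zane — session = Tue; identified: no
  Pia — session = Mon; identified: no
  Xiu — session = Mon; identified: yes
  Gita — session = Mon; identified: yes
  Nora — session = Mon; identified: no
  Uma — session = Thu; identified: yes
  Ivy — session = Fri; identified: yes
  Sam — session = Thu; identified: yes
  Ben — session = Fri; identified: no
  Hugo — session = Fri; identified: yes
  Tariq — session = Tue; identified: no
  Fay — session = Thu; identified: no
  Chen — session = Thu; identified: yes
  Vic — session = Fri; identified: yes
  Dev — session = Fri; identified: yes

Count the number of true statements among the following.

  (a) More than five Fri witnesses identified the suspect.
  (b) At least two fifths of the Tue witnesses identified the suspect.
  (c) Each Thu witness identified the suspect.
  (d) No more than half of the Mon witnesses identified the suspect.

(a) Fri: |A| = 8, |A ∩ B| = 5; needs |A ∩ B| > 5 — false.
(b) Tue: |A| = 5, |A ∩ B| = 1; needs |A ∩ B| / |A| ≥ 2/5 — false.
(c) Thu: |A| = 5, |A ∩ B| = 4; needs A ⊆ B, i.e. every element of A is in B (|A ∖ B| = 0) — false.
(d) Mon: |A| = 8, |A ∩ B| = 4; needs |A ∩ B| ≤ |A ∖ B| — true.

1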